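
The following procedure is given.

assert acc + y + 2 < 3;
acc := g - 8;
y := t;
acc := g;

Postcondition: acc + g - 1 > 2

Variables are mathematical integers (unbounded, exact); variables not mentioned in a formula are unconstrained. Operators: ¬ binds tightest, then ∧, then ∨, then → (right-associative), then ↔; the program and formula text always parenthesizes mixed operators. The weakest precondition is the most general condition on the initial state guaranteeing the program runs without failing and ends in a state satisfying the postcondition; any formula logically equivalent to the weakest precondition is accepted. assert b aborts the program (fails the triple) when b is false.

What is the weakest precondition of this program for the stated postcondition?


Working backward. After the program, the postcondition acc + g - 1 > 2 must hold; in canonical form it is acc + g > 3.
Before acc := g: 2*g > 3
Before y := t: 2*g > 3
Before acc := g - 8: 2*g > 3
Before assert acc + y + 2 < 3: acc + y < 1 ∧ 2*g > 3
Answer: WP = acc + y < 1 ∧ 2*g > 3


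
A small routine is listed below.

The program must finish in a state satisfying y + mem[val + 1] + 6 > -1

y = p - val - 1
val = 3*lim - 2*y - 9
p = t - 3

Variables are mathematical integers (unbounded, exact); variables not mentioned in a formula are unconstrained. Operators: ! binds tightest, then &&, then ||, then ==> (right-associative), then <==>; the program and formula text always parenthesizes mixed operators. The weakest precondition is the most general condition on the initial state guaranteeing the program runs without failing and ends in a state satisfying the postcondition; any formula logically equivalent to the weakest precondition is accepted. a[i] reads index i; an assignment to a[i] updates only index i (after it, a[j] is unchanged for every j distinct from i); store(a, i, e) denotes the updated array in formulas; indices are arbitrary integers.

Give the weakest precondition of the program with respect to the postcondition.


Working backward. After the program, the postcondition y + mem[val + 1] + 6 > -1 must hold; in canonical form it is mem[val + 1] + y > -7.
Before p := t - 3: mem[val + 1] + y > -7
Before val := 3*lim - 2*y - 9: mem[3*lim - 2*y - 8] + y > -7
Before y := p - val - 1: mem[3*lim - 2*p + 2*val - 6] + p > val - 6
Answer: WP = mem[3*lim - 2*p + 2*val - 6] + p > val - 6


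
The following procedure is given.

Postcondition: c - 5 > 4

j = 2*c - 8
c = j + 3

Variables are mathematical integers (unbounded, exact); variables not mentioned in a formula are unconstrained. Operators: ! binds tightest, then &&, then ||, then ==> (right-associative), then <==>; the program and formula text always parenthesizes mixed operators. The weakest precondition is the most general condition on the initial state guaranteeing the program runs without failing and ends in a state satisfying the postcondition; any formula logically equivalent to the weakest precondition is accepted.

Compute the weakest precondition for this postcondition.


Working backward. After the program, the postcondition c - 5 > 4 must hold; in canonical form it is c > 9.
Before c := j + 3: j > 6
Before j := 2*c - 8: 2*c > 14
Answer: WP = 2*c > 14


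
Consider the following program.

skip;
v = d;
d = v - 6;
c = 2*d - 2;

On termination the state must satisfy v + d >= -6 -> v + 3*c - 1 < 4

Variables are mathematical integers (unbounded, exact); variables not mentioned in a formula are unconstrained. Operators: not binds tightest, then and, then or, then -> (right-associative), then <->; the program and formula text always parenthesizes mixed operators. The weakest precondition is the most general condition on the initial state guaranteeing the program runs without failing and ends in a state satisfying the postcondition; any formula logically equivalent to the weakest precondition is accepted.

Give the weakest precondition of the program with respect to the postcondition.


Working backward. After the program, the postcondition v + d >= -6 -> v + 3*c - 1 < 4 must hold; in canonical form it is d + v >= -6 -> 3*c + v < 5.
Before c := 2*d - 2: d + v >= -6 -> 6*d + v < 11
Before d := v - 6: 2*v >= 0 -> 7*v < 47
Before v := d: 2*d >= 0 -> 7*d < 47
Before skip: 2*d >= 0 -> 7*d < 47
Answer: WP = 2*d >= 0 -> 7*d < 47


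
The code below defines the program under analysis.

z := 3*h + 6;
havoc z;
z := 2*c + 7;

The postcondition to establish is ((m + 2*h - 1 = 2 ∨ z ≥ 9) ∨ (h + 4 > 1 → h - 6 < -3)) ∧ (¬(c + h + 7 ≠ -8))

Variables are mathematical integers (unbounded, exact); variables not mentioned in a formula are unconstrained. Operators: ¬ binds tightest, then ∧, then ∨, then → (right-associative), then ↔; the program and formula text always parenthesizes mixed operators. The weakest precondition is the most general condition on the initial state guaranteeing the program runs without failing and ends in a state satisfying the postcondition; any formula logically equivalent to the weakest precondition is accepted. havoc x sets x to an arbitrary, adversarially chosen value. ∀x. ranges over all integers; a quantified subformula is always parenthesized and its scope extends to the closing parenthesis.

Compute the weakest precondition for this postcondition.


Working backward. After the program, the postcondition ((m + 2*h - 1 = 2 ∨ z ≥ 9) ∨ (h + 4 > 1 → h - 6 < -3)) ∧ (¬(c + h + 7 ≠ -8)) must hold; in canonical form it is (2*h + m = 3 ∨ z ≥ 9 ∨ (h > -3 → h < 3)) ∧ (¬(c + h ≠ -15)).
Before z := 2*c + 7: (2*h + m = 3 ∨ 2*c ≥ 2 ∨ (h > -3 → h < 3)) ∧ (¬(c + h ≠ -15))
Before havoc z: (2*h + m = 3 ∨ 2*c ≥ 2 ∨ (h > -3 → h < 3)) ∧ (¬(c + h ≠ -15))
Before z := 3*h + 6: (2*h + m = 3 ∨ 2*c ≥ 2 ∨ (h > -3 → h < 3)) ∧ (¬(c + h ≠ -15))
Answer: WP = (2*h + m = 3 ∨ 2*c ≥ 2 ∨ (h > -3 → h < 3)) ∧ (¬(c + h ≠ -15))


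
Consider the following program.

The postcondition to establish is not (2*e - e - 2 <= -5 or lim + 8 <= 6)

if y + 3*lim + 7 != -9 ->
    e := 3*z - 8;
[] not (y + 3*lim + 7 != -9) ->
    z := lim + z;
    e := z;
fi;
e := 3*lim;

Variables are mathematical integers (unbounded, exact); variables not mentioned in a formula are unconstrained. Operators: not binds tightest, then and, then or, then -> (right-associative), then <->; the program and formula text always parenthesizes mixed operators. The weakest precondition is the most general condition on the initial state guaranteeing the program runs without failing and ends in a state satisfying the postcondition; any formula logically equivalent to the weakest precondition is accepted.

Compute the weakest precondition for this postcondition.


Working backward. After the program, the postcondition not (2*e - e - 2 <= -5 or lim + 8 <= 6) must hold; in canonical form it is not (e <= -3 or lim <= -2).
Before e := 3*lim: not (3*lim <= -3 or lim <= -2)
Then branch requires not (3*lim <= -3 or lim <= -2); else branch requires not (3*lim <= -3 or lim <= -2).
Before the if: (3*lim + y != -16 -> (not (3*lim <= -3 or lim <= -2))) and ((not (3*lim + y != -16)) -> (not (3*lim <= -3 or lim <= -2)))
Answer: WP = (3*lim + y != -16 -> (not (3*lim <= -3 or lim <= -2))) and ((not (3*lim + y != -16)) -> (not (3*lim <= -3 or lim <= -2)))


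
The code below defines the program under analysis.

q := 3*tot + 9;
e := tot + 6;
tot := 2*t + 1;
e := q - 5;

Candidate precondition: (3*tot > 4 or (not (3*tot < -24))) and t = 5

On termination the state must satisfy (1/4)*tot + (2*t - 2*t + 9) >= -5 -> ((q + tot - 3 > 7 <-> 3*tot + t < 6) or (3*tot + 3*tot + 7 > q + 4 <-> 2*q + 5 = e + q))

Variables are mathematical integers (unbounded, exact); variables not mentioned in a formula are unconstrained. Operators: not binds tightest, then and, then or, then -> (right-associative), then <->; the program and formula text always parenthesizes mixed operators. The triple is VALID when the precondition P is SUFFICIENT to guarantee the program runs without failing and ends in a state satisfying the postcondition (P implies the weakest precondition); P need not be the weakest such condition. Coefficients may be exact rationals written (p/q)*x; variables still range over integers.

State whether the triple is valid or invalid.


Working backward. After the program, the postcondition (1/4)*tot + (2*t - 2*t + 9) >= -5 -> ((q + tot - 3 > 7 <-> 3*tot + t < 6) or (3*tot + 3*tot + 7 > q + 4 <-> 2*q + 5 = e + q)) must hold; in canonical form it is (1/4)*tot >= -14 -> ((q + tot > 10 <-> t + 3*tot < 6) or (6*tot > q - 3 <-> q = e - 5)).
Before e := q - 5: (1/4)*tot >= -14 -> ((q + tot > 10 <-> t + 3*tot < 6) or (not (6*tot > q - 3)))
Before tot := 2*t + 1: (1/2)*t >= -57/4 -> ((q + 2*t > 9 <-> 7*t < 3) or (not (12*t > q - 9)))
Before e := tot + 6: (1/2)*t >= -57/4 -> ((q + 2*t > 9 <-> 7*t < 3) or (not (12*t > q - 9)))
Before q := 3*tot + 9: (1/2)*t >= -57/4 -> ((2*t + 3*tot > 0 <-> 7*t < 3) or (not (12*t > 3*tot)))
The weakest precondition is (1/2)*t >= -57/4 -> ((2*t + 3*tot > 0 <-> 7*t < 3) or (not (12*t > 3*tot))).
Check whether (3*tot > 4 or (not (3*tot < -24))) and t = 5 implies it.
Countermodel: at the initial state t = 5, tot = -3, the precondition holds but the weakest precondition fails.
Answer: invalid


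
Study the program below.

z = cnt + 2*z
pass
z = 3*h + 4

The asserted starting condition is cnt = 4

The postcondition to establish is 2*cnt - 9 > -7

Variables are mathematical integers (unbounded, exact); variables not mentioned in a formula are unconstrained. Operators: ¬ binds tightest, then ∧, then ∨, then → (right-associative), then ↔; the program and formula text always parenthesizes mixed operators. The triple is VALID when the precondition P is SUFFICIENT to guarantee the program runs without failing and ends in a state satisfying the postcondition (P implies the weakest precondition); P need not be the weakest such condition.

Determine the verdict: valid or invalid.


Working backward. After the program, the postcondition 2*cnt - 9 > -7 must hold; in canonical form it is 2*cnt > 2.
Before z := 3*h + 4: 2*cnt > 2
Before skip: 2*cnt > 2
Before z := cnt + 2*z: 2*cnt > 2
The weakest precondition is 2*cnt > 2.
Check whether cnt = 4 implies it.
Every state satisfying the precondition satisfies the weakest precondition: the implication holds.
Answer: valid


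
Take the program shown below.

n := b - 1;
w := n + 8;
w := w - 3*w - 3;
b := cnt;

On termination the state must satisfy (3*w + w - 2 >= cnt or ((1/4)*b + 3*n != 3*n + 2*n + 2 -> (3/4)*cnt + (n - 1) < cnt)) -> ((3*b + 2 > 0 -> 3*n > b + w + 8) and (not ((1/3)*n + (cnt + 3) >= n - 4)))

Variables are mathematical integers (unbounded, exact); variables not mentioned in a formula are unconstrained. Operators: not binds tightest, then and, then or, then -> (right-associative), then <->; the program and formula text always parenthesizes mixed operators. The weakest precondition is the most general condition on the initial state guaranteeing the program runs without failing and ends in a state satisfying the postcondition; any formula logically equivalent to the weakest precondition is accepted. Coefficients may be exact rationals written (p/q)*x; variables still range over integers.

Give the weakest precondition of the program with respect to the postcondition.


Working backward. After the program, the postcondition (3*w + w - 2 >= cnt or ((1/4)*b + 3*n != 3*n + 2*n + 2 -> (3/4)*cnt + (n - 1) < cnt)) -> ((3*b + 2 > 0 -> 3*n > b + w + 8) and (not ((1/3)*n + (cnt + 3) >= n - 4))) must hold; in canonical form it is (4*w >= cnt + 2 or ((1/4)*b != 2*n + 2 -> n < (1/4)*cnt + 1)) -> ((3*b > -2 -> 3*n > b + w + 8) and (not (cnt >= (2/3)*n - 7))).
Before b := cnt: (4*w >= cnt + 2 or ((1/4)*cnt != 2*n + 2 -> n < (1/4)*cnt + 1)) -> ((3*cnt > -2 -> 3*n > cnt + w + 8) and (not (cnt >= (2/3)*n - 7)))
Before w := w - 3*w - 3: (cnt + 8*w <= -14 or ((1/4)*cnt != 2*n + 2 -> n < (1/4)*cnt + 1)) -> ((3*cnt > -2 -> 3*n + 2*w > cnt + 5) and (not (cnt >= (2/3)*n - 7)))
Before w := n + 8: (cnt + 8*n <= -78 or ((1/4)*cnt != 2*n + 2 -> n < (1/4)*cnt + 1)) -> ((3*cnt > -2 -> 5*n > cnt - 11) and (not (cnt >= (2/3)*n - 7)))
Before n := b - 1: (8*b + cnt <= -70 or ((1/4)*cnt != 2*b -> b < (1/4)*cnt + 2)) -> ((3*cnt > -2 -> 5*b > cnt - 6) and (not (cnt >= (2/3)*b - 23/3)))
Answer: WP = (8*b + cnt <= -70 or ((1/4)*cnt != 2*b -> b < (1/4)*cnt + 2)) -> ((3*cnt > -2 -> 5*b > cnt - 6) and (not (cnt >= (2/3)*b - 23/3)))


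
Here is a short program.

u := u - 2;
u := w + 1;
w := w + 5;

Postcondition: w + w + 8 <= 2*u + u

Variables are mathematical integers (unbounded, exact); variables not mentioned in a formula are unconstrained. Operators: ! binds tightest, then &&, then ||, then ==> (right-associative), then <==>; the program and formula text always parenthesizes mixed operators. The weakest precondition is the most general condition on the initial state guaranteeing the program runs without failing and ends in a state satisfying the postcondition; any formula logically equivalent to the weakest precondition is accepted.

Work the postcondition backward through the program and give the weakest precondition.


Working backward. After the program, the postcondition w + w + 8 <= 2*u + u must hold; in canonical form it is 2*w <= 3*u - 8.
Before w := w + 5: 2*w <= 3*u - 18
Before u := w + 1: w >= 15
Before u := u - 2: w >= 15
Answer: WP = w >= 15


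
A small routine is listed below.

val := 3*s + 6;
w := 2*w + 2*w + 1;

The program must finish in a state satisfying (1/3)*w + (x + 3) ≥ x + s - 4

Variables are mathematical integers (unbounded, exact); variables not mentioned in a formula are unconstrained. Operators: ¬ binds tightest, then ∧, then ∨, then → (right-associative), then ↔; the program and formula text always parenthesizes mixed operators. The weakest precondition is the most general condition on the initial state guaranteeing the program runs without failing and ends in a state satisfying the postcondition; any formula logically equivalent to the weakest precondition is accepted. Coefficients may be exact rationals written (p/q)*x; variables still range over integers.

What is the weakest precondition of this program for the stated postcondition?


Working backward. After the program, the postcondition (1/3)*w + (x + 3) ≥ x + s - 4 must hold; in canonical form it is (1/3)*w ≥ s - 7.
Before w := 2*w + 2*w + 1: (4/3)*w ≥ s - 22/3
Before val := 3*s + 6: (4/3)*w ≥ s - 22/3
Answer: WP = (4/3)*w ≥ s - 22/3


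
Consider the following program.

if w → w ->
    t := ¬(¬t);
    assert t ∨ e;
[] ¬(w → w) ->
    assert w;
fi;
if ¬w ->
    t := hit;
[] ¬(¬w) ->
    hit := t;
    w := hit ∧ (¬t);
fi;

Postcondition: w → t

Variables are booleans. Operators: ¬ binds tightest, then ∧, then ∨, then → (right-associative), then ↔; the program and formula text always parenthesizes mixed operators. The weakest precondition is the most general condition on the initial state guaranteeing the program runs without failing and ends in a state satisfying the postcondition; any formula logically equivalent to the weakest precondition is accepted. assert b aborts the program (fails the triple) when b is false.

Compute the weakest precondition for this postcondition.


Working backward. After the program, w → t must hold.
Then branch requires w → hit; else branch requires true.
Before the if: (¬w) → (w → hit)
Then branch requires (t ∨ e) ∧ ((¬w) → (w → hit)); else branch requires w ∧ ((¬w) → (w → hit)).
Before the if: (t ∨ e) ∧ ((¬w) → (w → hit))
Answer: WP = (t ∨ e) ∧ ((¬w) → (w → hit))


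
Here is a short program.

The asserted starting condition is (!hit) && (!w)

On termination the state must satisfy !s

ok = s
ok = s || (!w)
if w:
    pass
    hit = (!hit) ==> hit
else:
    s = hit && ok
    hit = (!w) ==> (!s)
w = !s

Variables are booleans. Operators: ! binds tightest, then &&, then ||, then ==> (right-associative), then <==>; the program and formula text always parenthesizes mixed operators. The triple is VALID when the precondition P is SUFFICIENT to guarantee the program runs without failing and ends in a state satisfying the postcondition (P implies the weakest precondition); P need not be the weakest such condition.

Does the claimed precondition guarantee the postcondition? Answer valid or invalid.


Working backward. After the program, !s must hold.
Before w := !s: !s
Then branch requires !s; else branch requires !(hit && ok).
Before the if: (w ==> (!s)) && ((!w) ==> (!(hit && ok)))
Before ok := s || (!w): (w ==> (!s)) && ((!w) ==> (!(hit && (s || (!w)))))
Before ok := s: (w ==> (!s)) && ((!w) ==> (!(hit && (s || (!w)))))
The weakest precondition is (w ==> (!s)) && ((!w) ==> (!(hit && (s || (!w))))).
Check whether (!hit) && (!w) implies it.
Every state satisfying the precondition satisfies the weakest precondition: the implication holds.
Answer: valid


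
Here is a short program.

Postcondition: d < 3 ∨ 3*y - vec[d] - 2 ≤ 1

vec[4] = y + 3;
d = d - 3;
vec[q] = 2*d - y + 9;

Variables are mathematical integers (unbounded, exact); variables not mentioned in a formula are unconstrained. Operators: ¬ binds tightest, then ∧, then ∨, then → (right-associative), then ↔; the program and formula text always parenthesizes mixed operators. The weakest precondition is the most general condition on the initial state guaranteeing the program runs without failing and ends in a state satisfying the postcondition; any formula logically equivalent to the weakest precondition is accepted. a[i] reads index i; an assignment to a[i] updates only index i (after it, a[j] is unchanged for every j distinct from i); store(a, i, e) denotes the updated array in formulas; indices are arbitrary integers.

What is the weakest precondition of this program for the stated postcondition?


Working backward. After the program, the postcondition d < 3 ∨ 3*y - vec[d] - 2 ≤ 1 must hold; in canonical form it is d < 3 ∨ 3*y ≤ vec[d] + 3.
Before vec[q] := 2*d - y + 9: d < 3 ∨ 3*y ≤ store(vec, q, 2*d - y + 9)[d] + 3
Before d := d - 3: d < 6 ∨ 3*y ≤ store(vec, q, 2*d - y + 3)[d - 3] + 3
Before vec[4] := y + 3: d < 6 ∨ 3*y ≤ store(store(vec, 4, y + 3), q, 2*d - y + 3)[d - 3] + 3
Answer: WP = d < 6 ∨ 3*y ≤ store(store(vec, 4, y + 3), q, 2*d - y + 3)[d - 3] + 3


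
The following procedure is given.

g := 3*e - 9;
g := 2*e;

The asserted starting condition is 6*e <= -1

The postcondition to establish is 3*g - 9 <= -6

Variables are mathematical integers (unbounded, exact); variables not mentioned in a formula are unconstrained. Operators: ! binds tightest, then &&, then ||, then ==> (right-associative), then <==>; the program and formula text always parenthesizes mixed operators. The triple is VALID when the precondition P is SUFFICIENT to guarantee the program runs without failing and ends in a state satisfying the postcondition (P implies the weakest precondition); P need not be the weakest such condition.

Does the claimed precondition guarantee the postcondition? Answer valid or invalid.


Working backward. After the program, the postcondition 3*g - 9 <= -6 must hold; in canonical form it is 3*g <= 3.
Before g := 2*e: 6*e <= 3
Before g := 3*e - 9: 6*e <= 3
The weakest precondition is 6*e <= 3.
Check whether 6*e <= -1 implies it.
Every state satisfying the precondition satisfies the weakest precondition: the implication holds.
Answer: valid


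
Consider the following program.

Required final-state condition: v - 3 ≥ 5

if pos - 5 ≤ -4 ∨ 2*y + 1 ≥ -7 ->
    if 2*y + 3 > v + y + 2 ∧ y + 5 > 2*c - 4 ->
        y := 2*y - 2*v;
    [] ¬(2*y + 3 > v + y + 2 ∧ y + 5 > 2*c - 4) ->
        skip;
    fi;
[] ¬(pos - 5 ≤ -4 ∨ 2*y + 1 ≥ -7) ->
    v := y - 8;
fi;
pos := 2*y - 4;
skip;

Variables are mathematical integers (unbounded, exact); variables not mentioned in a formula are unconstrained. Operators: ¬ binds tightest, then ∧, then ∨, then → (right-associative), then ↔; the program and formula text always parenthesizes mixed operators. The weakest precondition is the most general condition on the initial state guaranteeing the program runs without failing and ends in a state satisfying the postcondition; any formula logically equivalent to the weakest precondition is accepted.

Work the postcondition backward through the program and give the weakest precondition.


Working backward. After the program, the postcondition v - 3 ≥ 5 must hold; in canonical form it is v ≥ 8.
Before skip: v ≥ 8
Before pos := 2*y - 4: v ≥ 8
Then branch requires ((y > v - 1 ∧ y > 2*c - 9) → v ≥ 8) ∧ ((¬(y > v - 1 ∧ y > 2*c - 9)) → v ≥ 8); else branch requires y ≥ 16.
Before the if: ((pos ≤ 1 ∨ 2*y ≥ -8) → (((y > v - 1 ∧ y > 2*c - 9) → v ≥ 8) ∧ ((¬(y > v - 1 ∧ y > 2*c - 9)) → v ≥ 8))) ∧ ((¬(pos ≤ 1 ∨ 2*y ≥ -8)) → y ≥ 16)
Answer: WP = ((pos ≤ 1 ∨ 2*y ≥ -8) → (((y > v - 1 ∧ y > 2*c - 9) → v ≥ 8) ∧ ((¬(y > v - 1 ∧ y > 2*c - 9)) → v ≥ 8))) ∧ ((¬(pos ≤ 1 ∨ 2*y ≥ -8)) → y ≥ 16)


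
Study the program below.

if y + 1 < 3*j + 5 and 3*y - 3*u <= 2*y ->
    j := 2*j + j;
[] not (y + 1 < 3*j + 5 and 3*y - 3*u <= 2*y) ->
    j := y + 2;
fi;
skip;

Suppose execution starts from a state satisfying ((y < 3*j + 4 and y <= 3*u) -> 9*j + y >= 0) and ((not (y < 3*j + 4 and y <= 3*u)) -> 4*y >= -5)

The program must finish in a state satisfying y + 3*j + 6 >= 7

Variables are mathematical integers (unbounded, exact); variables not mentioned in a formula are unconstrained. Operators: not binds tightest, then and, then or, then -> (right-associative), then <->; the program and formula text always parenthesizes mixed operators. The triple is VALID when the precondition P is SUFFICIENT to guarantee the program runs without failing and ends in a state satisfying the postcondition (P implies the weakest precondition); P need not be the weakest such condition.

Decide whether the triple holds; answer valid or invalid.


Working backward. After the program, the postcondition y + 3*j + 6 >= 7 must hold; in canonical form it is 3*j + y >= 1.
Before skip: 3*j + y >= 1
Then branch requires 9*j + y >= 1; else branch requires 4*y >= -5.
Before the if: ((y < 3*j + 4 and y <= 3*u) -> 9*j + y >= 1) and ((not (y < 3*j + 4 and y <= 3*u)) -> 4*y >= -5)
The weakest precondition is ((y < 3*j + 4 and y <= 3*u) -> 9*j + y >= 1) and ((not (y < 3*j + 4 and y <= 3*u)) -> 4*y >= -5).
Check whether ((y < 3*j + 4 and y <= 3*u) -> 9*j + y >= 0) and ((not (y < 3*j + 4 and y <= 3*u)) -> 4*y >= -5) implies it.
Countermodel: at the initial state j = 0, u = 0, y = 0, the precondition holds but the weakest precondition fails.
Answer: invalid


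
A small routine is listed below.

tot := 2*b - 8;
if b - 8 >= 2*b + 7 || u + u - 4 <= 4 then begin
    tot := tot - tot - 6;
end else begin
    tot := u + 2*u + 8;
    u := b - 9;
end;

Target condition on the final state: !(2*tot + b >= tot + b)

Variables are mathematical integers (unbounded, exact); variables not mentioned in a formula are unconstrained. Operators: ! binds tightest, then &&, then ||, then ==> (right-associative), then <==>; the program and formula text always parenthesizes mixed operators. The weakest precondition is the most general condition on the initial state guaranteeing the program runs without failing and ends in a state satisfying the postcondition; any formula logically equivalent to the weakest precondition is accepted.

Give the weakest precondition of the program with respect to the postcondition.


Working backward. After the program, the postcondition !(2*tot + b >= tot + b) must hold; in canonical form it is !(tot >= 0).
Then branch requires true; else branch requires !(3*u >= -8).
Before the if: (!(b <= -15 || 2*u <= 8)) ==> (!(3*u >= -8))
Before tot := 2*b - 8: (!(b <= -15 || 2*u <= 8)) ==> (!(3*u >= -8))
Answer: WP = (!(b <= -15 || 2*u <= 8)) ==> (!(3*u >= -8))


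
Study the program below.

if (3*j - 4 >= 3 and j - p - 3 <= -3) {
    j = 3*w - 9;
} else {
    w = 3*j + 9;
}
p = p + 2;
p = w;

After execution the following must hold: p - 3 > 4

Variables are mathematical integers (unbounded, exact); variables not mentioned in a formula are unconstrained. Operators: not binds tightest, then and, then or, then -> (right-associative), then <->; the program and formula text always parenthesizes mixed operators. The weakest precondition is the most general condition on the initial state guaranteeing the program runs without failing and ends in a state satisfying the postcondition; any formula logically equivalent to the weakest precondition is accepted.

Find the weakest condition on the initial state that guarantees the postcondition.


Working backward. After the program, the postcondition p - 3 > 4 must hold; in canonical form it is p > 7.
Before p := w: w > 7
Before p := p + 2: w > 7
Then branch requires w > 7; else branch requires 3*j > -2.
Before the if: ((3*j >= 7 and j <= p) -> w > 7) and ((not (3*j >= 7 and j <= p)) -> 3*j > -2)
Answer: WP = ((3*j >= 7 and j <= p) -> w > 7) and ((not (3*j >= 7 and j <= p)) -> 3*j > -2)


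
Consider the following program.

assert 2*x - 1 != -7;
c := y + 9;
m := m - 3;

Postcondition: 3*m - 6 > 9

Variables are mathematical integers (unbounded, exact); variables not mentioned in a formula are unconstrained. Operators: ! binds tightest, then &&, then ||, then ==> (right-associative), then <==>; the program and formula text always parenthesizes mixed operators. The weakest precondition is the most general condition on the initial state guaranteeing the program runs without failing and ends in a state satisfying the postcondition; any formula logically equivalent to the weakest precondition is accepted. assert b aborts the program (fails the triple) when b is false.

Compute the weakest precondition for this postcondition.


Working backward. After the program, the postcondition 3*m - 6 > 9 must hold; in canonical form it is 3*m > 15.
Before m := m - 3: 3*m > 24
Before c := y + 9: 3*m > 24
Before assert 2*x - 1 != -7: 2*x != -6 && 3*m > 24
Answer: WP = 2*x != -6 && 3*m > 24


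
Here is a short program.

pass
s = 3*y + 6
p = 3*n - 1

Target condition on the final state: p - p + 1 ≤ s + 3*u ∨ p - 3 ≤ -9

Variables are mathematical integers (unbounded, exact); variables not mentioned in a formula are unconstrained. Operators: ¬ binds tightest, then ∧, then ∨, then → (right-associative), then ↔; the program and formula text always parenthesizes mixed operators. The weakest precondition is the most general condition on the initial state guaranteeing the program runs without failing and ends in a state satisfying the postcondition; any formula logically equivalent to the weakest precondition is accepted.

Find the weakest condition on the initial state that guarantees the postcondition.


Working backward. After the program, the postcondition p - p + 1 ≤ s + 3*u ∨ p - 3 ≤ -9 must hold; in canonical form it is s + 3*u ≥ 1 ∨ p ≤ -6.
Before p := 3*n - 1: s + 3*u ≥ 1 ∨ 3*n ≤ -5
Before s := 3*y + 6: 3*u + 3*y ≥ -5 ∨ 3*n ≤ -5
Before skip: 3*u + 3*y ≥ -5 ∨ 3*n ≤ -5
Answer: WP = 3*u + 3*y ≥ -5 ∨ 3*n ≤ -5


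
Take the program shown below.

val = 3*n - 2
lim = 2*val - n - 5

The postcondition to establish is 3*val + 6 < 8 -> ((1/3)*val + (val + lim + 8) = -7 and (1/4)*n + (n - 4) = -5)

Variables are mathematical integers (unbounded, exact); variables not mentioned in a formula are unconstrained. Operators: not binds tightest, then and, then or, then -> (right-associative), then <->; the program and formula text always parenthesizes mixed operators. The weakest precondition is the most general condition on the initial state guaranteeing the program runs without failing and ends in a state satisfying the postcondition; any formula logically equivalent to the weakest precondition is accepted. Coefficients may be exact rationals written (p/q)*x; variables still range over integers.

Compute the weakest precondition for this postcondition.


Working backward. After the program, the postcondition 3*val + 6 < 8 -> ((1/3)*val + (val + lim + 8) = -7 and (1/4)*n + (n - 4) = -5) must hold; in canonical form it is 3*val < 2 -> (lim + (4/3)*val = -15 and (5/4)*n = -1).
Before lim := 2*val - n - 5: 3*val < 2 -> ((10/3)*val = n - 10 and (5/4)*n = -1)
Before val := 3*n - 2: 9*n < 8 -> (9*n = -10/3 and (5/4)*n = -1)
Answer: WP = 9*n < 8 -> (9*n = -10/3 and (5/4)*n = -1)


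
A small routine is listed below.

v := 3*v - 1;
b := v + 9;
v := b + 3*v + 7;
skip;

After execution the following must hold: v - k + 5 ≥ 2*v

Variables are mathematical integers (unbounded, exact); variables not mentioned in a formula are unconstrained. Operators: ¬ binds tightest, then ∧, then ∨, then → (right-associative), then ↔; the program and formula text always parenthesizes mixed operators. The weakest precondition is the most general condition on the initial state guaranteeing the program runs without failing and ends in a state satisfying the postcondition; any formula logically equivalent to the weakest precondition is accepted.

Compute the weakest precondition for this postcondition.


Working backward. After the program, the postcondition v - k + 5 ≥ 2*v must hold; in canonical form it is k + v ≤ 5.
Before skip: k + v ≤ 5
Before v := b + 3*v + 7: b + k + 3*v ≤ -2
Before b := v + 9: k + 4*v ≤ -11
Before v := 3*v - 1: k + 12*v ≤ -7
Answer: WP = k + 12*v ≤ -7


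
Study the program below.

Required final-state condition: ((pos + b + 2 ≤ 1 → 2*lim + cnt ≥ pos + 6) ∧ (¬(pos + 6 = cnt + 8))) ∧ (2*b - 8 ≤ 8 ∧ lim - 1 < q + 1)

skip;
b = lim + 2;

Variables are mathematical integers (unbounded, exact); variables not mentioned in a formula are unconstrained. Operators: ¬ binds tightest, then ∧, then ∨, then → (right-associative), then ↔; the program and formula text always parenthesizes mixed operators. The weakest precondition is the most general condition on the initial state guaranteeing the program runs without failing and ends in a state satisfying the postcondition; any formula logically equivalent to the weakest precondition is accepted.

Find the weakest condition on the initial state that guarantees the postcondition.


Working backward. After the program, the postcondition ((pos + b + 2 ≤ 1 → 2*lim + cnt ≥ pos + 6) ∧ (¬(pos + 6 = cnt + 8))) ∧ (2*b - 8 ≤ 8 ∧ lim - 1 < q + 1) must hold; in canonical form it is (b + pos ≤ -1 → cnt + 2*lim ≥ pos + 6) ∧ (¬(pos = cnt + 2)) ∧ 2*b ≤ 16 ∧ lim < q + 2.
Before b := lim + 2: (lim + pos ≤ -3 → cnt + 2*lim ≥ pos + 6) ∧ (¬(pos = cnt + 2)) ∧ 2*lim ≤ 12 ∧ lim < q + 2
Before skip: (lim + pos ≤ -3 → cnt + 2*lim ≥ pos + 6) ∧ (¬(pos = cnt + 2)) ∧ 2*lim ≤ 12 ∧ lim < q + 2
Answer: WP = (lim + pos ≤ -3 → cnt + 2*lim ≥ pos + 6) ∧ (¬(pos = cnt + 2)) ∧ 2*lim ≤ 12 ∧ lim < q + 2


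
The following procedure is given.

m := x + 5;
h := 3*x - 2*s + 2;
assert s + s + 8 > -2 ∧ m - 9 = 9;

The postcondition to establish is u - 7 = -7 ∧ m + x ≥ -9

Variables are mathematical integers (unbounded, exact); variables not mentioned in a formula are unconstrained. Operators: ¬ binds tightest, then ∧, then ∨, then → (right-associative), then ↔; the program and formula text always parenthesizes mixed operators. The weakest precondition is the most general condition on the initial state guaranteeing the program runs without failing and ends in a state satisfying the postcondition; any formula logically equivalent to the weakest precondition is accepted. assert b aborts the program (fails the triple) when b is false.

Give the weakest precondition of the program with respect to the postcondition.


Working backward. After the program, the postcondition u - 7 = -7 ∧ m + x ≥ -9 must hold; in canonical form it is u = 0 ∧ m + x ≥ -9.
Before assert s + s + 8 > -2 ∧ m - 9 = 9: 2*s > -10 ∧ m = 18 ∧ u = 0 ∧ m + x ≥ -9
Before h := 3*x - 2*s + 2: 2*s > -10 ∧ m = 18 ∧ u = 0 ∧ m + x ≥ -9
Before m := x + 5: 2*s > -10 ∧ x = 13 ∧ u = 0 ∧ 2*x ≥ -14
Answer: WP = 2*s > -10 ∧ x = 13 ∧ u = 0 ∧ 2*x ≥ -14


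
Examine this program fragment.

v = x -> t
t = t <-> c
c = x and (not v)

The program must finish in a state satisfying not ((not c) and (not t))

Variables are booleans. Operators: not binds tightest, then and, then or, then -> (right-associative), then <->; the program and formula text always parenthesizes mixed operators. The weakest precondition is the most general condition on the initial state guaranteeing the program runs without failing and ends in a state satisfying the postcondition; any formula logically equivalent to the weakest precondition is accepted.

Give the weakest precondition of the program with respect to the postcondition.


Working backward. After the program, not ((not c) and (not t)) must hold.
Before c := x and (not v): not ((not (x and (not v))) and (not t))
Before t := t <-> c: not ((not (x and (not v))) and (not (t <-> c)))
Before v := x -> t: not ((not (x and (not (x -> t)))) and (not (t <-> c)))
Answer: WP = not ((not (x and (not (x -> t)))) and (not (t <-> c)))


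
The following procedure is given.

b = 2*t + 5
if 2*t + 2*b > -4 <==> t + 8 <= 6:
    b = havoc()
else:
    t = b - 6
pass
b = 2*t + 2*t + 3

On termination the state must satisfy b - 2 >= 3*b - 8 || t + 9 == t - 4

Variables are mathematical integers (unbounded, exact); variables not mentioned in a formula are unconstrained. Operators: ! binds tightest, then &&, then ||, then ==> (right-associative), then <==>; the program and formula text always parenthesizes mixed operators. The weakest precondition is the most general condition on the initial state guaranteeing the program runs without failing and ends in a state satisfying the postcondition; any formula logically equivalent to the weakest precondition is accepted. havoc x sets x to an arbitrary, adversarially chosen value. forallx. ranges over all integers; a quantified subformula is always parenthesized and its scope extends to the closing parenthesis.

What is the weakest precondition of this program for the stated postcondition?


Working backward. After the program, the postcondition b - 2 >= 3*b - 8 || t + 9 == t - 4 must hold; in canonical form it is 2*b <= 6.
Before b := 2*t + 2*t + 3: 8*t <= 0
Before skip: 8*t <= 0
Then branch requires 8*t <= 0; else branch requires 8*b <= 48.
Before the if: ((2*b + 2*t > -4 <==> t <= -2) ==> 8*t <= 0) && ((!(2*b + 2*t > -4 <==> t <= -2)) ==> 8*b <= 48)
Before b := 2*t + 5: ((6*t > -14 <==> t <= -2) ==> 8*t <= 0) && ((!(6*t > -14 <==> t <= -2)) ==> 16*t <= 8)
Answer: WP = ((6*t > -14 <==> t <= -2) ==> 8*t <= 0) && ((!(6*t > -14 <==> t <= -2)) ==> 16*t <= 8)


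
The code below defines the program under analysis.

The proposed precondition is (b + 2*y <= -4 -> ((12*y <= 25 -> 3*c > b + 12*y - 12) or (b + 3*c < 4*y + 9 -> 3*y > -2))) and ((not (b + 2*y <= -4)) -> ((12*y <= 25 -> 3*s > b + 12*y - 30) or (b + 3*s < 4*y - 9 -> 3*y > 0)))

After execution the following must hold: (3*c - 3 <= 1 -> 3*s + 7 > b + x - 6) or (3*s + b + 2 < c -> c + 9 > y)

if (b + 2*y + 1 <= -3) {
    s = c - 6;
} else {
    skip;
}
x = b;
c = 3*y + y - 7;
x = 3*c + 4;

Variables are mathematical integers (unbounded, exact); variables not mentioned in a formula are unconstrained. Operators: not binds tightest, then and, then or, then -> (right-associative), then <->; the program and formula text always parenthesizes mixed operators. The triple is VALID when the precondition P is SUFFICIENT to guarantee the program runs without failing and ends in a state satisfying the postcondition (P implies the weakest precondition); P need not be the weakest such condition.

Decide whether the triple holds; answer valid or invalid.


Working backward. After the program, the postcondition (3*c - 3 <= 1 -> 3*s + 7 > b + x - 6) or (3*s + b + 2 < c -> c + 9 > y) must hold; in canonical form it is (3*c <= 4 -> 3*s > b + x - 13) or (b + 3*s < c - 2 -> c > y - 9).
Before x := 3*c + 4: (3*c <= 4 -> 3*s > b + 3*c - 9) or (b + 3*s < c - 2 -> c > y - 9)
Before c := 3*y + y - 7: (12*y <= 25 -> 3*s > b + 12*y - 30) or (b + 3*s < 4*y - 9 -> 3*y > -2)
Before x := b: (12*y <= 25 -> 3*s > b + 12*y - 30) or (b + 3*s < 4*y - 9 -> 3*y > -2)
Then branch requires (12*y <= 25 -> 3*c > b + 12*y - 12) or (b + 3*c < 4*y + 9 -> 3*y > -2); else branch requires (12*y <= 25 -> 3*s > b + 12*y - 30) or (b + 3*s < 4*y - 9 -> 3*y > -2).
Before the if: (b + 2*y <= -4 -> ((12*y <= 25 -> 3*c > b + 12*y - 12) or (b + 3*c < 4*y + 9 -> 3*y > -2))) and ((not (b + 2*y <= -4)) -> ((12*y <= 25 -> 3*s > b + 12*y - 30) or (b + 3*s < 4*y - 9 -> 3*y > -2)))
The weakest precondition is (b + 2*y <= -4 -> ((12*y <= 25 -> 3*c > b + 12*y - 12) or (b + 3*c < 4*y + 9 -> 3*y > -2))) and ((not (b + 2*y <= -4)) -> ((12*y <= 25 -> 3*s > b + 12*y - 30) or (b + 3*s < 4*y - 9 -> 3*y > -2))).
Check whether (b + 2*y <= -4 -> ((12*y <= 25 -> 3*c > b + 12*y - 12) or (b + 3*c < 4*y + 9 -> 3*y > -2))) and ((not (b + 2*y <= -4)) -> ((12*y <= 25 -> 3*s > b + 12*y - 30) or (b + 3*s < 4*y - 9 -> 3*y > 0))) implies it.
Every state satisfying the precondition satisfies the weakest precondition: the implication holds.
Answer: valid


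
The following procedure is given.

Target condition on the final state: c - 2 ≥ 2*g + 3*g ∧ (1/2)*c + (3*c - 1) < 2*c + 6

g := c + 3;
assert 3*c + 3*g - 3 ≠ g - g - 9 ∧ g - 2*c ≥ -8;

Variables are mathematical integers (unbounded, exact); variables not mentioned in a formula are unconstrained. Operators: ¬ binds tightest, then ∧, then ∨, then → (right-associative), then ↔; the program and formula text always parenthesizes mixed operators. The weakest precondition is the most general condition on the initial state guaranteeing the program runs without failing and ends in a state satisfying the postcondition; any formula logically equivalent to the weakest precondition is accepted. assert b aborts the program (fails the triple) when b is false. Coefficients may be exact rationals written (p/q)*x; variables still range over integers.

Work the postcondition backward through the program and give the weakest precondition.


Working backward. After the program, the postcondition c - 2 ≥ 2*g + 3*g ∧ (1/2)*c + (3*c - 1) < 2*c + 6 must hold; in canonical form it is c ≥ 5*g + 2 ∧ (3/2)*c < 7.
Before assert 3*c + 3*g - 3 ≠ g - g - 9 ∧ g - 2*c ≥ -8: 3*c + 3*g ≠ -6 ∧ g ≥ 2*c - 8 ∧ c ≥ 5*g + 2 ∧ (3/2)*c < 7
Before g := c + 3: 6*c ≠ -15 ∧ c ≤ 11 ∧ 4*c ≤ -17 ∧ (3/2)*c < 7
Answer: WP = 6*c ≠ -15 ∧ c ≤ 11 ∧ 4*c ≤ -17 ∧ (3/2)*c < 7


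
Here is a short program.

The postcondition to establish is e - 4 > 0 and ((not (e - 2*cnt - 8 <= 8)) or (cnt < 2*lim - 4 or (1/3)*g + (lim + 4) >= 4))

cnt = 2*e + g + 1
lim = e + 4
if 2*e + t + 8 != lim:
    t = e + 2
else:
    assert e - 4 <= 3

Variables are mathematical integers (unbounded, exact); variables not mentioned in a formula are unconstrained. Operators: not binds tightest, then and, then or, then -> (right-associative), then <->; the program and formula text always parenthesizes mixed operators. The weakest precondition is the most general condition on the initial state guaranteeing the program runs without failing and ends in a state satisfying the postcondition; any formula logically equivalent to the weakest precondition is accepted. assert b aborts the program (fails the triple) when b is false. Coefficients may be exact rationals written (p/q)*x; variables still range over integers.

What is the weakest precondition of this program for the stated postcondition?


Working backward. After the program, the postcondition e - 4 > 0 and ((not (e - 2*cnt - 8 <= 8)) or (cnt < 2*lim - 4 or (1/3)*g + (lim + 4) >= 4)) must hold; in canonical form it is e > 4 and ((not (e <= 2*cnt + 16)) or cnt < 2*lim - 4 or (1/3)*g + lim >= 0).
Then branch requires e > 4 and ((not (e <= 2*cnt + 16)) or cnt < 2*lim - 4 or (1/3)*g + lim >= 0); else branch requires e <= 7 and e > 4 and ((not (e <= 2*cnt + 16)) or cnt < 2*lim - 4 or (1/3)*g + lim >= 0).
Before the if: (2*e + t != lim - 8 -> (e > 4 and ((not (e <= 2*cnt + 16)) or cnt < 2*lim - 4 or (1/3)*g + lim >= 0))) and ((not (2*e + t != lim - 8)) -> (e <= 7 and e > 4 and ((not (e <= 2*cnt + 16)) or cnt < 2*lim - 4 or (1/3)*g + lim >= 0)))
Before lim := e + 4: (e + t != -4 -> (e > 4 and ((not (e <= 2*cnt + 16)) or cnt < 2*e + 4 or e + (1/3)*g >= -4))) and ((not (e + t != -4)) -> (e <= 7 and e > 4 and ((not (e <= 2*cnt + 16)) or cnt < 2*e + 4 or e + (1/3)*g >= -4)))
Before cnt := 2*e + g + 1: (e + t != -4 -> (e > 4 and ((not (3*e + 2*g >= -18)) or g < 3 or e + (1/3)*g >= -4))) and ((not (e + t != -4)) -> (e <= 7 and e > 4 and ((not (3*e + 2*g >= -18)) or g < 3 or e + (1/3)*g >= -4)))
Answer: WP = (e + t != -4 -> (e > 4 and ((not (3*e + 2*g >= -18)) or g < 3 or e + (1/3)*g >= -4))) and ((not (e + t != -4)) -> (e <= 7 and e > 4 and ((not (3*e + 2*g >= -18)) or g < 3 or e + (1/3)*g >= -4)))
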